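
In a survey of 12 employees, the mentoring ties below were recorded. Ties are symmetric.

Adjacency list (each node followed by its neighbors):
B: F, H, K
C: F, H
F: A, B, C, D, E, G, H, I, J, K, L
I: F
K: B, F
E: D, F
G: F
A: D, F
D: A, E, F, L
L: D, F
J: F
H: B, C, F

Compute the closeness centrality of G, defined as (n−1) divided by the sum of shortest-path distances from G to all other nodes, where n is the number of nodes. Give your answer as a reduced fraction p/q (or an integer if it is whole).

Distances from G: A:2, B:2, C:2, D:2, E:2, F:1, H:2, I:2, J:2, K:2, L:2. Sum = 21.
n = 12, so closeness = 11/21.

11/21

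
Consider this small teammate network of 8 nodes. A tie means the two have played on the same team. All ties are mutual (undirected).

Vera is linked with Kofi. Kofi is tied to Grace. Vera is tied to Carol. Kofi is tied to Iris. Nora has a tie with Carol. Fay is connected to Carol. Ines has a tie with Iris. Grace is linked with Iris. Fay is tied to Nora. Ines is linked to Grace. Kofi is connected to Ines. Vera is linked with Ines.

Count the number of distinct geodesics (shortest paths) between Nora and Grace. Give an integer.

The shortest distance is 4. The length-4 paths are: Nora–Carol–Vera–Kofi–Grace; Nora–Carol–Vera–Ines–Grace.
That gives 2 distinct shortest paths.

2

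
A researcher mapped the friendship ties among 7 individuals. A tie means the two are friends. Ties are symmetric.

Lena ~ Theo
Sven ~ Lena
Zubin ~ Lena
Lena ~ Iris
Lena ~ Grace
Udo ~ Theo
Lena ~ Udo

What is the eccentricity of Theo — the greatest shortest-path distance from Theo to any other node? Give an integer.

Distances from Theo: Grace:2, Iris:2, Lena:1, Sven:2, Udo:1, Zubin:2.
The largest is 2 (to Iris, Grace, Sven, and Zubin), so the eccentricity of Theo is 2.

2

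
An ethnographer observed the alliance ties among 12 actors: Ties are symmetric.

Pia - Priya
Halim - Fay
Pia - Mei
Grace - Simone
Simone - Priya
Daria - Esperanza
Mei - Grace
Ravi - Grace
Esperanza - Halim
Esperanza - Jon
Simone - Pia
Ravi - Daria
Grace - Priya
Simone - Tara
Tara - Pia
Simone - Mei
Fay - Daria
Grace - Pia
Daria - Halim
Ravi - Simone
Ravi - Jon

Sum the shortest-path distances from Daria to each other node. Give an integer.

Distances from Daria: Esperanza:1, Fay:1, Grace:2, Halim:1, Jon:2, Mei:3, Pia:3, Priya:3, Ravi:1, Simone:2, Tara:3.
Sum = 1 + 1 + 2 + 1 + 2 + 3 + 3 + 3 + 1 + 2 + 3 = 22.

22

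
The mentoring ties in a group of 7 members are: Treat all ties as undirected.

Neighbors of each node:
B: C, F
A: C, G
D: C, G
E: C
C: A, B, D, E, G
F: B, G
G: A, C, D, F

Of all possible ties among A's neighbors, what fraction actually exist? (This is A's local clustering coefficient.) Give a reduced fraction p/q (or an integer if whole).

A's neighbors: C and G (k = 2).
Possible neighbor pairs: C(2,2) = 1. Edges among them: C–G → e = 1.
Clustering(A) = 1/1.

1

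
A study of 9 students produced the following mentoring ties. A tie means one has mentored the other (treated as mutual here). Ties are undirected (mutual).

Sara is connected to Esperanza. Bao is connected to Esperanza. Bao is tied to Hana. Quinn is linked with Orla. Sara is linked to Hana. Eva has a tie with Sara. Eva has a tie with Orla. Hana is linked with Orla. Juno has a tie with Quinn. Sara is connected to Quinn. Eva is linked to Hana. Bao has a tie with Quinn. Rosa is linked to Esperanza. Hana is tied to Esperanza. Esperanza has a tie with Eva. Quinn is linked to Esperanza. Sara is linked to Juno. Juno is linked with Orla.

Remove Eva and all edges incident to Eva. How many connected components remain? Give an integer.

1

Eva's neighbors (Esperanza, Hana, Orla, and Sara) remain reachable from one another through other ties, so the rest of the network stays in one piece.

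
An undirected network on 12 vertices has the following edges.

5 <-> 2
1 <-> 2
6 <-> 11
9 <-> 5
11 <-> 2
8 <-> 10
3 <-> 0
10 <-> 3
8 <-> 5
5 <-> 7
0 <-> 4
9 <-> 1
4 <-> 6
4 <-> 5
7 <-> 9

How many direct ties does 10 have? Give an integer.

2

10 is directly tied to 3 and 8. That is 2 neighbors, so the degree of 10 is 2.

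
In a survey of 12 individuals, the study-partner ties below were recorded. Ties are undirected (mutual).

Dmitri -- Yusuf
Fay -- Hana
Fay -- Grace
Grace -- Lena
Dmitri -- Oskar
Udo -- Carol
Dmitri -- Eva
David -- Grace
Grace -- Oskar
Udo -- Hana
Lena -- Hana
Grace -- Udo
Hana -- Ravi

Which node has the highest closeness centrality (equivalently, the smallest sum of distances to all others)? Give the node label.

Grace

Farness (sum of distances to all others) for each node — Carol:34, David:30, Dmitri:30, Eva:40, Fay:26, Grace:20, Hana:28, Lena:26, Oskar:24, Ravi:38, Udo:24, Yusuf:40.
The smallest farness is 20, for Grace, so Grace has the highest closeness.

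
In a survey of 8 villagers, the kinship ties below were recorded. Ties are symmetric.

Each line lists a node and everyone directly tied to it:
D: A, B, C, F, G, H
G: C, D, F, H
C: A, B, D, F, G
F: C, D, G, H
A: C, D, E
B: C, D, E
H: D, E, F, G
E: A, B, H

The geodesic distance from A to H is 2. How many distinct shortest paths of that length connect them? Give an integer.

The shortest distance is 2. The length-2 paths are: A–D–H; A–E–H.
That gives 2 distinct shortest paths.

2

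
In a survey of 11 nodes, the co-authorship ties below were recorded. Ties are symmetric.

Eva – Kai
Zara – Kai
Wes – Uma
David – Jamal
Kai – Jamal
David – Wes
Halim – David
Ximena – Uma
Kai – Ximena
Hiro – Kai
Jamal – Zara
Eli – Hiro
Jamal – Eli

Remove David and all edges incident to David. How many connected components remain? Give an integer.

Without David, the remaining ties split the others into: {Eli, Eva, Hiro, Jamal, Kai, Uma, Wes, Ximena, Zara}; {Halim}.
That's 2 separate components.

2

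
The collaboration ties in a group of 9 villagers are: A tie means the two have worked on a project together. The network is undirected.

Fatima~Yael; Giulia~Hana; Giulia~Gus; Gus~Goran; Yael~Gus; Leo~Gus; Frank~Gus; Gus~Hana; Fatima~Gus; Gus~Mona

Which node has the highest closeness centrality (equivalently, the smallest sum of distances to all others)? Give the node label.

Gus

Farness (sum of distances to all others) for each node — Fatima:14, Frank:15, Giulia:14, Goran:15, Gus:8, Hana:14, Leo:15, Mona:15, Yael:14.
The smallest farness is 8, for Gus, so Gus has the highest closeness.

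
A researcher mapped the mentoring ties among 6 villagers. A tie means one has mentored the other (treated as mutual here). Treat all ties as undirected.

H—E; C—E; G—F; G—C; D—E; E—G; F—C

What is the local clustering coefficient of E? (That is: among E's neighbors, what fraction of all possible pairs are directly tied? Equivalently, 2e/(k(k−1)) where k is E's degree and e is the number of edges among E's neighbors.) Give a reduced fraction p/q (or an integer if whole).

E's neighbors: C, D, G, and H (k = 4).
Possible neighbor pairs: C(4,2) = 6. Edges among them: C–G → e = 1.
Clustering(E) = 1/6.

1/6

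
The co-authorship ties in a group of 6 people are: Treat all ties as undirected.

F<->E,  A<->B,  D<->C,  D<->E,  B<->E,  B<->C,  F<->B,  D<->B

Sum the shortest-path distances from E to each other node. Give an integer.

Distances from E: A:2, B:1, C:2, D:1, F:1.
Sum = 2 + 1 + 2 + 1 + 1 = 7.

7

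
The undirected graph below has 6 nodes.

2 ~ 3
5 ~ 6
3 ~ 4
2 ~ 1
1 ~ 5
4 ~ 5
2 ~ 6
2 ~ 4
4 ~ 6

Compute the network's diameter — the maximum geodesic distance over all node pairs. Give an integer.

2

Eccentricity of each node (its greatest distance to any other): 1:2, 2:2, 3:2, 4:2, 5:2, 6:2.
The maximum eccentricity is 2, realized for instance by the pair 1–6 via 1 – 5 – 6. So the diameter is 2.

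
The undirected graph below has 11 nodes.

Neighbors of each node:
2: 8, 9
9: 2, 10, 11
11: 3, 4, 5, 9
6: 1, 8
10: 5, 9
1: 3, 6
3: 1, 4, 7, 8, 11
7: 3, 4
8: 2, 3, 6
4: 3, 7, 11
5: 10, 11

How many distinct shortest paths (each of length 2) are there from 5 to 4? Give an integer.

The shortest distance is 2, and the only length-2 path is 5–11–4. So there is exactly 1 shortest path.

1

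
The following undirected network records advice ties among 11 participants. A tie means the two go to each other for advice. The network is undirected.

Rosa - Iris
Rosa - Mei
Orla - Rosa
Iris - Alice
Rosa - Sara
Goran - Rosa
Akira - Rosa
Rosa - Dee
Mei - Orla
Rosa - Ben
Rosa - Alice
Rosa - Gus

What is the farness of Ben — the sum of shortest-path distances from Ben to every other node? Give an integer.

19

Distances from Ben: Akira:2, Alice:2, Dee:2, Goran:2, Gus:2, Iris:2, Mei:2, Orla:2, Rosa:1, Sara:2.
Sum = 2 + 2 + 2 + 2 + 2 + 2 + 2 + 2 + 1 + 2 = 19.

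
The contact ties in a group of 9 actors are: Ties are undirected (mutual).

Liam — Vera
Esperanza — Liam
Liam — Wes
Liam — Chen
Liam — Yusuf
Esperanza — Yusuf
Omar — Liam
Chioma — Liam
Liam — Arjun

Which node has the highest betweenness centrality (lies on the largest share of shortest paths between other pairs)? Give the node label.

Unnormalized betweenness of each node: Arjun:0, Chen:0, Chioma:0, Esperanza:0, Liam:27, Omar:0, Vera:0, Wes:0, Yusuf:0.
Liam has the largest value, 27, making it the main broker — the node through which the most shortest paths run.

Liam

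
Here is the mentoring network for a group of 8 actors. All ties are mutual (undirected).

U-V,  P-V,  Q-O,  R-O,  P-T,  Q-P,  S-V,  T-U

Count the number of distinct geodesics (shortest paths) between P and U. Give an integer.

2

The shortest distance is 2. The length-2 paths are: P–T–U; P–V–U.
That gives 2 distinct shortest paths.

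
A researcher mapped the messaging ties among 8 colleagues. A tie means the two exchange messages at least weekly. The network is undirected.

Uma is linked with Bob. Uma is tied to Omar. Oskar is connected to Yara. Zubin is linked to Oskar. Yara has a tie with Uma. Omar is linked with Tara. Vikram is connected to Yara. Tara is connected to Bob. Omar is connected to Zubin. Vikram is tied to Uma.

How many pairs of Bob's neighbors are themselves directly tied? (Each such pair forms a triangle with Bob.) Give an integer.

0

Bob's neighbors are Tara and Uma, but none of them are tied to each other, so no triangle contains Bob.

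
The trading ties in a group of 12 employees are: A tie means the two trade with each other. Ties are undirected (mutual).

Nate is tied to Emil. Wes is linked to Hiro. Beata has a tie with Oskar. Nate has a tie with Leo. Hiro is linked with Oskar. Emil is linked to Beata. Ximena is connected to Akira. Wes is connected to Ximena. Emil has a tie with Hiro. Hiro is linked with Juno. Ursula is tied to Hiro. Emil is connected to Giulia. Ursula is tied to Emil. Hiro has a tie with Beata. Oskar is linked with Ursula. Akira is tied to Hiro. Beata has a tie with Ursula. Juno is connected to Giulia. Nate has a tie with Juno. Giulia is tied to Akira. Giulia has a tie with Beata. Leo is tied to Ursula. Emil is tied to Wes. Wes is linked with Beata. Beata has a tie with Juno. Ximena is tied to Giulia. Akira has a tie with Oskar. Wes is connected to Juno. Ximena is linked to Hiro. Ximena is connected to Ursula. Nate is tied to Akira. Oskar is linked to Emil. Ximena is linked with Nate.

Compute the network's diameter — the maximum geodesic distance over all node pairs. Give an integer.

3

Eccentricity of each node (its greatest distance to any other): Akira:2, Beata:2, Emil:2, Giulia:3, Hiro:2, Juno:2, Leo:3, Nate:2, Oskar:2, Ursula:2, Wes:3, Ximena:2.
The maximum eccentricity is 3, realized for instance by the pair Leo–Giulia via Leo – Nate – Juno – Giulia. So the diameter is 3.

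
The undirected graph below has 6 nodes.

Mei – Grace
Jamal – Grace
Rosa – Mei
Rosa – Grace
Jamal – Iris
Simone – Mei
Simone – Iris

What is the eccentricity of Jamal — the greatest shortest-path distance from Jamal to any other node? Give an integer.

Distances from Jamal: Grace:1, Iris:1, Mei:2, Rosa:2, Simone:2.
The largest is 2 (to Simone, Mei, and Rosa), so the eccentricity of Jamal is 2.

2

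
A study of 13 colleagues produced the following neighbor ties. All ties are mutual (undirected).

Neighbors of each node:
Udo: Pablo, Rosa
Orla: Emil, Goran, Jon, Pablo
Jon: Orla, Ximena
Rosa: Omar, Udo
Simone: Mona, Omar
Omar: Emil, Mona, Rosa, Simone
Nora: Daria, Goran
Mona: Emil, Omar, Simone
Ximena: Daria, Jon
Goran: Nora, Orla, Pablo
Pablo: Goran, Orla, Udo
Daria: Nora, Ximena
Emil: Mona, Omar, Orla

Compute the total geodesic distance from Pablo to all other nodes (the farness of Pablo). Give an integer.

Distances from Pablo: Daria:3, Emil:2, Goran:1, Jon:2, Mona:3, Nora:2, Omar:3, Orla:1, Rosa:2, Simone:4, Udo:1, Ximena:3.
Sum = 3 + 2 + 1 + 2 + 3 + 2 + 3 + 1 + 2 + 4 + 1 + 3 = 27.

27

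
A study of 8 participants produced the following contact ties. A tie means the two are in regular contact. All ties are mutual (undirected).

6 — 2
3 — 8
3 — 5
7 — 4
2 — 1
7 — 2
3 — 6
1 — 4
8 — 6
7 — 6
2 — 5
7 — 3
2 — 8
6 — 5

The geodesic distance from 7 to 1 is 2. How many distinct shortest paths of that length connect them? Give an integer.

2

The shortest distance is 2. The length-2 paths are: 7–4–1; 7–2–1.
That gives 2 distinct shortest paths.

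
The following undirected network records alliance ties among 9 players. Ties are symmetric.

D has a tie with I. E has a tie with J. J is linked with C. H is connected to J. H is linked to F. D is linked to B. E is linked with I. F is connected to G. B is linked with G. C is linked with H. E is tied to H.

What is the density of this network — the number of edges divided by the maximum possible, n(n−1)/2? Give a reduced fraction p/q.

11/36

There are 11 edges and 9 nodes, so the maximum possible is C(9,2) = 36.
Density = 11/36.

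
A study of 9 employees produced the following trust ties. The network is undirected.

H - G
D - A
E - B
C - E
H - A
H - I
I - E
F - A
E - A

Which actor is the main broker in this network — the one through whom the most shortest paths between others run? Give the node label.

A

Unnormalized betweenness of each node: A:16, B:0, C:0, D:0, E:29/2, F:0, G:0, H:17/2, I:3.
A has the largest value, 16, making it the main broker — the node through which the most shortest paths run.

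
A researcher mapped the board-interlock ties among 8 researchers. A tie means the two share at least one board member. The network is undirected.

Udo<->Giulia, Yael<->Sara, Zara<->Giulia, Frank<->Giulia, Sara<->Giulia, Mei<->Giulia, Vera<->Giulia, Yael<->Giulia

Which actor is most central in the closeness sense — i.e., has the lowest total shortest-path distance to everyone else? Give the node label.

Farness (sum of distances to all others) for each node — Frank:13, Giulia:7, Mei:13, Sara:12, Udo:13, Vera:13, Yael:12, Zara:13.
The smallest farness is 7, for Giulia, so Giulia has the highest closeness.

Giulia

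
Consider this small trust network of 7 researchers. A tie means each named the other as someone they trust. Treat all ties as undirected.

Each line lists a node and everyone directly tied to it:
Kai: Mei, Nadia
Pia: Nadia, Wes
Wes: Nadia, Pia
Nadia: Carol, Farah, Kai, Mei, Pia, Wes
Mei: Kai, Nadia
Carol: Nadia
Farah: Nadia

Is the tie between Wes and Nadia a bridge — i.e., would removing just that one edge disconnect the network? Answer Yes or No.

No

Even without that edge, Wes still reaches Nadia via Wes – Pia – Nadia, so the network stays connected. Not a bridge.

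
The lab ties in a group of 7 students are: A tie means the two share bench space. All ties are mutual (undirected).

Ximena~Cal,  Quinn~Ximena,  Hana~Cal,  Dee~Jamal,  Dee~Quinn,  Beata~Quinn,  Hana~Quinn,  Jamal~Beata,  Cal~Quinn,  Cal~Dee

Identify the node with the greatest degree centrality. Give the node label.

Degrees — Beata:2, Cal:4, Dee:3, Hana:2, Jamal:2, Quinn:5, Ximena:2.
The maximum is 5, attained only by Quinn.

Quinn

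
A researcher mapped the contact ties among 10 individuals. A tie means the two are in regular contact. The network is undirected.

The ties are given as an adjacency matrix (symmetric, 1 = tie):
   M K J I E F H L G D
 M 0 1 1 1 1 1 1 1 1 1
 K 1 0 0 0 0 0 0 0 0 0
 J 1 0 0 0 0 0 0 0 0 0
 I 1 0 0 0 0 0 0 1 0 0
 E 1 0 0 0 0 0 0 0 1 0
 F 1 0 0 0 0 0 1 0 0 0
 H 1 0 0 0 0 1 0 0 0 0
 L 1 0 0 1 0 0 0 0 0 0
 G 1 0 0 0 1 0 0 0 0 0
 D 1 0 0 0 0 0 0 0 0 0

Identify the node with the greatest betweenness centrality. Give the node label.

M

Unnormalized betweenness of each node: D:0, E:0, F:0, G:0, H:0, I:0, J:0, K:0, L:0, M:33.
M has the largest value, 33, making it the main broker — the node through which the most shortest paths run.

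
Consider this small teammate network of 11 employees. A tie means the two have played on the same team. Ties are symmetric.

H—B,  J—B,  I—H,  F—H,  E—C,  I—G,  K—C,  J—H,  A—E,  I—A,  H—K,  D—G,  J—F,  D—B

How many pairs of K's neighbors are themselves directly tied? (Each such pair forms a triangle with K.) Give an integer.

K's neighbors are C and H, but none of them are tied to each other, so no triangle contains K.

0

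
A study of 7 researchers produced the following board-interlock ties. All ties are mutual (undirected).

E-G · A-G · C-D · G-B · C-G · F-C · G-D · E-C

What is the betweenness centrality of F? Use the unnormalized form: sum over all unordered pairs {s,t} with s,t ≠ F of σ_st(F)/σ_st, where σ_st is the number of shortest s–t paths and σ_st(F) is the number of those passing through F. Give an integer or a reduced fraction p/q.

0

No shortest path between any pair of other nodes passes through F.
Summing the contributions gives betweenness(F) = 0.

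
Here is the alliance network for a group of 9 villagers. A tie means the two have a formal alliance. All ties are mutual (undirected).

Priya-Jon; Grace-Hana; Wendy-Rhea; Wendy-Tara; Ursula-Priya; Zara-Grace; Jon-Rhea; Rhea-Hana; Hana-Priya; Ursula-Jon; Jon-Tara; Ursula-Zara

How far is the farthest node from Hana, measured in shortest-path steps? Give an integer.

Distances from Hana: Grace:1, Jon:2, Priya:1, Rhea:1, Tara:3, Ursula:2, Wendy:2, Zara:2.
The largest is 3 (to Tara), so the eccentricity of Hana is 3.

3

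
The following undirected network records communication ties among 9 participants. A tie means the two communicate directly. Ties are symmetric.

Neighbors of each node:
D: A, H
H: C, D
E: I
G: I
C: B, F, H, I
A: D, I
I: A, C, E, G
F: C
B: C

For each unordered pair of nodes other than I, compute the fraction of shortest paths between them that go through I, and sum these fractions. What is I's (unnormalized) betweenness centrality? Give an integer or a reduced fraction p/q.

16

Pairs whose geodesics pass through I — D–E: 1; D–G: 1; B–E: 1; B–G: 1; B–A: 1; E–H: 1; E–F: 1; E–G: 1; E–C: 1; E–A: 1; H–G: 1; F–G: 1; F–A: 1; G–C: 1 … (+2 more pairs).
All other pairs contribute 0.
Summing the contributions gives betweenness(I) = 16.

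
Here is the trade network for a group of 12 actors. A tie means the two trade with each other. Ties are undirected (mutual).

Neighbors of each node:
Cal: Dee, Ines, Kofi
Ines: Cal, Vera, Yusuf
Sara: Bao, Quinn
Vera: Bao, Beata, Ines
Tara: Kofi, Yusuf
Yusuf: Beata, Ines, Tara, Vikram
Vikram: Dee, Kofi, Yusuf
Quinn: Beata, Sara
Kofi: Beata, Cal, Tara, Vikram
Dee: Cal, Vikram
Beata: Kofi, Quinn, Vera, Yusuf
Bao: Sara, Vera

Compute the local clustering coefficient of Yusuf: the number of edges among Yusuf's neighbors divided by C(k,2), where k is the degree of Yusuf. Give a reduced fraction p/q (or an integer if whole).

0

Yusuf's neighbors: Beata, Ines, Tara, and Vikram (k = 4).
Possible neighbor pairs: C(4,2) = 6. Edges among them: none → e = 0.
Clustering(Yusuf) = 0/6 = 0.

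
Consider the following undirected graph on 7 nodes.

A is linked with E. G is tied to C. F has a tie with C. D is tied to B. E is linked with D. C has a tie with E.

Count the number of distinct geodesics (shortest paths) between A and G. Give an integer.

1

The shortest distance is 3, and the only length-3 path is A–E–C–G. So there is exactly 1 shortest path.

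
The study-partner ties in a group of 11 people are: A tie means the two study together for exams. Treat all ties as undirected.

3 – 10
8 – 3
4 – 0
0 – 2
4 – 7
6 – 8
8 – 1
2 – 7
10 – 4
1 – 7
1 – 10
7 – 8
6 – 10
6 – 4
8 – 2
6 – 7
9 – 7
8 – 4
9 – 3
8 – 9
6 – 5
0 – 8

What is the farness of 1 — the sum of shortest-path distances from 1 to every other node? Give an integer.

18

Distances from 1: 0:2, 2:2, 3:2, 4:2, 5:3, 6:2, 7:1, 8:1, 9:2, 10:1.
Sum = 2 + 2 + 2 + 2 + 3 + 2 + 1 + 1 + 2 + 1 = 18.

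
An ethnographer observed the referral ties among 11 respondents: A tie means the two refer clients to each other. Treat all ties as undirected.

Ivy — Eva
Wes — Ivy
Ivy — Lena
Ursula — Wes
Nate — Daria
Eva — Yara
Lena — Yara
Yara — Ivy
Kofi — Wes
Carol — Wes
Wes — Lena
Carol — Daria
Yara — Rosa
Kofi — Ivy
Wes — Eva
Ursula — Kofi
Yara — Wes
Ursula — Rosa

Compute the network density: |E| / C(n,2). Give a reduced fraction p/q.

There are 18 edges and 11 nodes, so the maximum possible is C(11,2) = 55.
Density = 18/55.

18/55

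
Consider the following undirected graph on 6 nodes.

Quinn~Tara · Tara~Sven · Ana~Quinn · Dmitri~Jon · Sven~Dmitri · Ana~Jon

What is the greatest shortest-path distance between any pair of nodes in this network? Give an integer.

3

Eccentricity of each node (its greatest distance to any other): Ana:3, Dmitri:3, Jon:3, Quinn:3, Sven:3, Tara:3.
The maximum eccentricity is 3, realized for instance by the pair Ana–Sven via Ana – Quinn – Tara – Sven. So the diameter is 3.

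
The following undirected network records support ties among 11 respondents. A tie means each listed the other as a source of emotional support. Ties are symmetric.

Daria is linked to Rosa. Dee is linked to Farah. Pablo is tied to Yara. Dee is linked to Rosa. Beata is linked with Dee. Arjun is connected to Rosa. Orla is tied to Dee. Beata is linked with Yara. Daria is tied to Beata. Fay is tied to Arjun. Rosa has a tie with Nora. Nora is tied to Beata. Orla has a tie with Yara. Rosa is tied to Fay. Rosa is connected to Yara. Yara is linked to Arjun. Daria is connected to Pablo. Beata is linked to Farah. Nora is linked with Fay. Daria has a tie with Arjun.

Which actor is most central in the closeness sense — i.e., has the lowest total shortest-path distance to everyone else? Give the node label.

Farness (sum of distances to all others) for each node — Arjun:17, Beata:15, Daria:17, Dee:17, Farah:21, Fay:20, Nora:19, Orla:21, Pablo:22, Rosa:14, Yara:15.
The smallest farness is 14, for Rosa, so Rosa has the highest closeness.

Rosa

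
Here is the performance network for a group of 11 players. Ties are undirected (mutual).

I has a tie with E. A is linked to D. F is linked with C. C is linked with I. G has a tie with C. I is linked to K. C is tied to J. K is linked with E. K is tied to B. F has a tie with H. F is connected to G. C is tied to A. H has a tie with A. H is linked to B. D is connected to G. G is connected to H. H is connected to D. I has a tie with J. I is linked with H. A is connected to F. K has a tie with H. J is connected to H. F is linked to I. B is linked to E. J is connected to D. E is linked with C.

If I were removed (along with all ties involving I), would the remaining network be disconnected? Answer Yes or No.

No

Even without I, every remaining node can still reach every other (the residual graph is connected), so I is not a cut vertex.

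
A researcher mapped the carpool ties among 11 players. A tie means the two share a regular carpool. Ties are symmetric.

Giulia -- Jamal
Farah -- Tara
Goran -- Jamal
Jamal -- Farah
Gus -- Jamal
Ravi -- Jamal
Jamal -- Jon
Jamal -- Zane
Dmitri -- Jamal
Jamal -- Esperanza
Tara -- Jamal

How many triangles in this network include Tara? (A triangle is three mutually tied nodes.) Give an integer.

Tara's neighbors: Farah and Jamal.
Neighbor pairs that are themselves tied: Tara–Farah–Jamal. Each forms one triangle with Tara, for 1 in total.

1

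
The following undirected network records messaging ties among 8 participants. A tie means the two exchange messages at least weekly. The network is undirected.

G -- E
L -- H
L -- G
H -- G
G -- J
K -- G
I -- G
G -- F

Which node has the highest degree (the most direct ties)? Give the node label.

G

Degrees — E:1, F:1, G:7, H:2, I:1, J:1, K:1, L:2.
The maximum is 7, attained only by G.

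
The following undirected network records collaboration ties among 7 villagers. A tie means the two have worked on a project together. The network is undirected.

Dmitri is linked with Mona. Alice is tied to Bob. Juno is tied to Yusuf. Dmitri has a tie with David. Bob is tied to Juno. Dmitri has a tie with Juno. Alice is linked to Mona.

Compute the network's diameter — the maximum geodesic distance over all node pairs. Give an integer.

3

Eccentricity of each node (its greatest distance to any other): Alice:3, Bob:3, David:3, Dmitri:2, Juno:2, Mona:3, Yusuf:3.
The maximum eccentricity is 3, realized for instance by the pair Alice–David via Alice – Mona – Dmitri – David. So the diameter is 3.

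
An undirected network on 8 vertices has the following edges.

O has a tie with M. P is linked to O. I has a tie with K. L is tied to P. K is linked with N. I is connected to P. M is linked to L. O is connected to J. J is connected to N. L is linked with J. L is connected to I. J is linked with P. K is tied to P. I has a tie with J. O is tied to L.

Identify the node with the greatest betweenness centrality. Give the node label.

J

Unnormalized betweenness of each node: I:7/6, J:13/3, K:1, L:7/2, M:0, N:1/3, O:11/6, P:17/6.
J has the largest value, 13/3, making it the main broker — the node through which the most shortest paths run.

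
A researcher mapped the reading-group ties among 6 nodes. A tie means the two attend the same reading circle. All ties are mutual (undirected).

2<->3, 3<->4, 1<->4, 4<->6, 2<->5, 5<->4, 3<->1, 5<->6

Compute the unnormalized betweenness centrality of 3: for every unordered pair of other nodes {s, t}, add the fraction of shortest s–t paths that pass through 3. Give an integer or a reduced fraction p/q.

3/2

Pairs whose geodesics pass through 3 — 2–1: 1; 2–4: 1/2.
All other pairs contribute 0.
Summing the contributions gives betweenness(3) = 3/2.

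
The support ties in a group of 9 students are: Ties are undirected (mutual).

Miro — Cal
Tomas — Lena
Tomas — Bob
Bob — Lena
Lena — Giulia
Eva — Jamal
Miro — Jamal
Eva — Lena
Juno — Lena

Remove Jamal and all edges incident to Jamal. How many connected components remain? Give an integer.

Without Jamal, the remaining ties split the others into: {Cal, Miro}; {Bob, Eva, Giulia, Juno, Lena, Tomas}.
That's 2 separate components.

2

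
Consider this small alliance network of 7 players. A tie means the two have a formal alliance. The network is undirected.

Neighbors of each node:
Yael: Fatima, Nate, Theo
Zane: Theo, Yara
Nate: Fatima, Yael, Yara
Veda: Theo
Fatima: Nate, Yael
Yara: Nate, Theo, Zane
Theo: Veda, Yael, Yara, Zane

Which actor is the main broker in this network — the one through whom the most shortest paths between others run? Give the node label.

Theo

Unnormalized betweenness of each node: Fatima:0, Nate:2, Theo:7, Veda:0, Yael:7/2, Yara:5/2, Zane:0.
Theo has the largest value, 7, making it the main broker — the node through which the most shortest paths run.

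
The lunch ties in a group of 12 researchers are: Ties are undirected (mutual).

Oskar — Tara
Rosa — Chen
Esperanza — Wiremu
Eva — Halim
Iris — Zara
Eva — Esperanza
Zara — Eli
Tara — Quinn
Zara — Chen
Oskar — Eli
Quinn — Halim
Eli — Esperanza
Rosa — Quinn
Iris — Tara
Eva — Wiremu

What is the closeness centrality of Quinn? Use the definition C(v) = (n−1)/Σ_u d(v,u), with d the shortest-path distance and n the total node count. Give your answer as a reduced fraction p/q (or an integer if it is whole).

11/23

Distances from Quinn: Chen:2, Eli:3, Esperanza:3, Eva:2, Halim:1, Iris:2, Oskar:2, Rosa:1, Tara:1, Wiremu:3, Zara:3. Sum = 23.
n = 12, so closeness = 11/23.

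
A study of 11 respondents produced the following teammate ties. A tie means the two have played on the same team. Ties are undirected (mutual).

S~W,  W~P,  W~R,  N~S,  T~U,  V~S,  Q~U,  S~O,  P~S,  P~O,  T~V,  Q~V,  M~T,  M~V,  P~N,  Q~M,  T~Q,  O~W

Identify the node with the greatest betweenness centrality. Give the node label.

Unnormalized betweenness of each node: M:0, N:0, O:0, P:3/2, Q:4, R:0, S:53/2, T:4, U:0, V:24, W:9.
S has the largest value, 53/2, making it the main broker — the node through which the most shortest paths run.

S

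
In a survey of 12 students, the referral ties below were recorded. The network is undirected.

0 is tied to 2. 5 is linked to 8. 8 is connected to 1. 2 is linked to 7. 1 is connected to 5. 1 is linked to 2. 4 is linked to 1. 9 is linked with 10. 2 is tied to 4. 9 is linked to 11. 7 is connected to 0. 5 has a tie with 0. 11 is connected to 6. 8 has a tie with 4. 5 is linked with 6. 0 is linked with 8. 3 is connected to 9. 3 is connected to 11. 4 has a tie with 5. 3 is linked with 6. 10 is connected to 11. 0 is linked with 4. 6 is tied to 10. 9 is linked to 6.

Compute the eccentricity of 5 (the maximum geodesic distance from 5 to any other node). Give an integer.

2

Distances from 5: 0:1, 1:1, 2:2, 3:2, 4:1, 6:1, 7:2, 8:1, 9:2, 10:2, 11:2.
The largest is 2 (to 11, 3, 9, 10, 2, and 7), so the eccentricity of 5 is 2.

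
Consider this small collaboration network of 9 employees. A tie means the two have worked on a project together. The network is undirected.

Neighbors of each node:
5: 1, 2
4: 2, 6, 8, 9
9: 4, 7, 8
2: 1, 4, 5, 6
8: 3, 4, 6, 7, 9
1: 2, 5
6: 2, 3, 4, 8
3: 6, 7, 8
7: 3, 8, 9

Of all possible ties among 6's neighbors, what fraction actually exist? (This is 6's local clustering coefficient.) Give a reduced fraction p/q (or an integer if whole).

1/2

6's neighbors: 2, 3, 4, and 8 (k = 4).
Possible neighbor pairs: C(4,2) = 6. Edges among them: 2–4, 3–8, 4–8 → e = 3.
Clustering(6) = 3/6 = 1/2.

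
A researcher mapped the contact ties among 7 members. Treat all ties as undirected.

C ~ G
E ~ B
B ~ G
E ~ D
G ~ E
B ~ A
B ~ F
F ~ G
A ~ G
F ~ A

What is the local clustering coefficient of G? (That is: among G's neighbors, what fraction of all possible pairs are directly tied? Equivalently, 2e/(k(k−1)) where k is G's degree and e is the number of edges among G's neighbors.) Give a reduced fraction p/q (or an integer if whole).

G's neighbors: A, B, C, E, and F (k = 5).
Possible neighbor pairs: C(5,2) = 10. Edges among them: A–B, A–F, B–E, B–F → e = 4.
Clustering(G) = 4/10 = 2/5.

2/5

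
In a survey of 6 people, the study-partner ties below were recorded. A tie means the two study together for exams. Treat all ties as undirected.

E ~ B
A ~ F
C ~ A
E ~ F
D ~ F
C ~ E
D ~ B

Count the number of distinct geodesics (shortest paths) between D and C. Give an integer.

The shortest distance is 3. The length-3 paths are: D–B–E–C; D–F–E–C; D–F–A–C.
That gives 3 distinct shortest paths.

3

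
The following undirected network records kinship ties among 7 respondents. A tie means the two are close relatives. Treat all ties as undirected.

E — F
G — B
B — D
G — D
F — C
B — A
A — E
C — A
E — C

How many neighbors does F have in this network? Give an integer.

2

F is directly tied to C and E. That is 2 neighbors, so the degree of F is 2.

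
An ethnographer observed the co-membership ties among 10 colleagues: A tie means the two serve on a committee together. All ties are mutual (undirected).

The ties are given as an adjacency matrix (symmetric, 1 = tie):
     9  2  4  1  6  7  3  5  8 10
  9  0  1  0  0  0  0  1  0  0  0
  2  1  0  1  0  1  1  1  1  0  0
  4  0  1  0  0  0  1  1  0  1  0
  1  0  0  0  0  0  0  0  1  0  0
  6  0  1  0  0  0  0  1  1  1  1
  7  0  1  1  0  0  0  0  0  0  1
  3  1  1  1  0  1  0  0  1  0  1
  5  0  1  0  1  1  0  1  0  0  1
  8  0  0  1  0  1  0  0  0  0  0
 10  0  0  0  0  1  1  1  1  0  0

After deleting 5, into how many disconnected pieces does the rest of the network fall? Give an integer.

Without 5, the remaining ties split the others into: {2, 3, 4, 6, 7, 8, 9, 10}; {1}.
That's 2 separate components.

2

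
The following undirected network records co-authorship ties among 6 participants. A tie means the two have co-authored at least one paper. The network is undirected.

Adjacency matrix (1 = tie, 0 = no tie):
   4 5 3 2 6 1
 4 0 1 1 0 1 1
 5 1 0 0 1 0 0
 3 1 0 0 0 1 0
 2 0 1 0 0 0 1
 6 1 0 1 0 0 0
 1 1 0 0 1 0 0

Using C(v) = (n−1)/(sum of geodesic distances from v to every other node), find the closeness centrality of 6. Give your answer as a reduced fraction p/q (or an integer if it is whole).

Distances from 6: 1:2, 2:3, 3:1, 4:1, 5:2. Sum = 9.
n = 6, so closeness = 5/9.

5/9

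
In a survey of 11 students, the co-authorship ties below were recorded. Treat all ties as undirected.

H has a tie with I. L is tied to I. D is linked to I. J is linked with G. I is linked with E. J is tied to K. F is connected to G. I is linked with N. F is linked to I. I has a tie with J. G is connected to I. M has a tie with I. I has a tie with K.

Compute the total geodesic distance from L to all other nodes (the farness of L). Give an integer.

19

Distances from L: D:2, E:2, F:2, G:2, H:2, I:1, J:2, K:2, M:2, N:2.
Sum = 2 + 2 + 2 + 2 + 2 + 1 + 2 + 2 + 2 + 2 = 19.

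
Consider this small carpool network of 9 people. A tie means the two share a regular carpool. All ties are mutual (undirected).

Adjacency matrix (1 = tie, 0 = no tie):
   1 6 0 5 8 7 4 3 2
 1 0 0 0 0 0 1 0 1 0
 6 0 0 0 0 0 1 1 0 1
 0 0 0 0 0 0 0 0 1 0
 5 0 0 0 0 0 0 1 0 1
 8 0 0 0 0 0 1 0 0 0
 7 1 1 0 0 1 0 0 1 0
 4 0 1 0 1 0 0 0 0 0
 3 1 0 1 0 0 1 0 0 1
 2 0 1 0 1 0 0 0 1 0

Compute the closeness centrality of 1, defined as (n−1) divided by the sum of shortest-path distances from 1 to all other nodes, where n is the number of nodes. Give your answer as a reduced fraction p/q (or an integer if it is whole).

Distances from 1: 0:2, 2:2, 3:1, 4:3, 5:3, 6:2, 7:1, 8:2. Sum = 16.
n = 9, so closeness = 8/16 = 1/2.

1/2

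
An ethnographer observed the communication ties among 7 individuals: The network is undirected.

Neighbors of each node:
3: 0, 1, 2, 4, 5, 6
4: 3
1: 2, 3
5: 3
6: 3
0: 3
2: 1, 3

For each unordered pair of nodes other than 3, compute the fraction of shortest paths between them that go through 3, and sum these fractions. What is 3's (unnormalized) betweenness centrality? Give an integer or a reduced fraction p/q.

Pairs whose geodesics pass through 3 — 5–0: 1; 5–4: 1; 5–6: 1; 5–2: 1; 5–1: 1; 0–4: 1; 0–6: 1; 0–2: 1; 0–1: 1; 4–6: 1; 4–2: 1; 4–1: 1; 6–2: 1; 6–1: 1.
All other pairs contribute 0.
Summing the contributions gives betweenness(3) = 14.

14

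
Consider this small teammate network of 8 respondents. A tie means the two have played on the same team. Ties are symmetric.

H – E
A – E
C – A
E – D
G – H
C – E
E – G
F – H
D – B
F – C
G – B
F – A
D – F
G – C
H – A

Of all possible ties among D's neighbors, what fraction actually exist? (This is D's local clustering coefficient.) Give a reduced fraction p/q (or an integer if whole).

0

D's neighbors: B, E, and F (k = 3).
Possible neighbor pairs: C(3,2) = 3. Edges among them: none → e = 0.
Clustering(D) = 0/3 = 0.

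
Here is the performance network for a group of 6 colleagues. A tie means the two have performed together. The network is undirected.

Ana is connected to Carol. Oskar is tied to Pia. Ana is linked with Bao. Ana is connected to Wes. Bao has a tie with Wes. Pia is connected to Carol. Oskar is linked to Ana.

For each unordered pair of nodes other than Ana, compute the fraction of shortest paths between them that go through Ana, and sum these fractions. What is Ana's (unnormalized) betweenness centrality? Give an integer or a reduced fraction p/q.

13/2

Pairs whose geodesics pass through Ana — Carol–Oskar: 1/2; Carol–Bao: 1; Carol–Wes: 1; Oskar–Bao: 1; Oskar–Wes: 1; Pia–Bao: 2/2; Pia–Wes: 2/2.
All other pairs contribute 0.
Summing the contributions gives betweenness(Ana) = 13/2.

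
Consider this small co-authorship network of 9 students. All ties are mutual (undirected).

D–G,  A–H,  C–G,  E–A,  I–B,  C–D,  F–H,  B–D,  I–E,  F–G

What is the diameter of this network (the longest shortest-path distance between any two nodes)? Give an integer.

Eccentricity of each node (its greatest distance to any other): A:4, B:4, C:4, D:4, E:4, F:4, G:4, H:4, I:4.
The maximum eccentricity is 4, realized for instance by the pair H–B via H – A – E – I – B. So the diameter is 4.

4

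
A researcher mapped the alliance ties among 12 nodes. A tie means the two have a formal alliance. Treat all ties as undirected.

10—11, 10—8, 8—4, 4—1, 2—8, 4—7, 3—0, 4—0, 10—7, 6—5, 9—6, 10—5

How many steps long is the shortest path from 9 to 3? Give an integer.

7

One shortest route is 9 – 6 – 5 – 10 – 7 – 4 – 0 – 3, which uses 7 edges, and at distance 6 from 9 we only reach {0, 1}, which does not include 3. So d(9,3) = 7.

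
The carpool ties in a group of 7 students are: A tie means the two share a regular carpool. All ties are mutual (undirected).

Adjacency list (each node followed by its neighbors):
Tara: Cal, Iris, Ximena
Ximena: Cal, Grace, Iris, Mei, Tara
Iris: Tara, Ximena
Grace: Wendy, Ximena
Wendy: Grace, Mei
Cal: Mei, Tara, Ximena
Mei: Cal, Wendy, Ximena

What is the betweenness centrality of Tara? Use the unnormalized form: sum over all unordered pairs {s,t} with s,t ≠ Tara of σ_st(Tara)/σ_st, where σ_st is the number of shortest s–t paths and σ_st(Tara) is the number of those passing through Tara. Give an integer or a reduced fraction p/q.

1/2

Pairs whose geodesics pass through Tara — Cal–Iris: 1/2.
All other pairs contribute 0.
Summing the contributions gives betweenness(Tara) = 1/2.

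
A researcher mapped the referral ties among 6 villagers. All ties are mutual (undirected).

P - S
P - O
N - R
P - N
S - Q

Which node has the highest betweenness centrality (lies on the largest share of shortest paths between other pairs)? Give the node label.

Unnormalized betweenness of each node: N:4, O:0, P:8, Q:0, R:0, S:4.
P has the largest value, 8, making it the main broker — the node through which the most shortest paths run.

P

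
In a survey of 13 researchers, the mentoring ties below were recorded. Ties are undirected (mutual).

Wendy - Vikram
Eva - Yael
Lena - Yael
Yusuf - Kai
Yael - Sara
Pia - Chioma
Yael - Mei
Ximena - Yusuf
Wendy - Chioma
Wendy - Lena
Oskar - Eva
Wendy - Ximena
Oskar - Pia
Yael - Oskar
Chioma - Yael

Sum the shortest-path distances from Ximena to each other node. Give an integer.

32

Distances from Ximena: Chioma:2, Eva:4, Kai:2, Lena:2, Mei:4, Oskar:4, Pia:3, Sara:4, Vikram:2, Wendy:1, Yael:3, Yusuf:1.
Sum = 2 + 4 + 2 + 2 + 4 + 4 + 3 + 4 + 2 + 1 + 3 + 1 = 32.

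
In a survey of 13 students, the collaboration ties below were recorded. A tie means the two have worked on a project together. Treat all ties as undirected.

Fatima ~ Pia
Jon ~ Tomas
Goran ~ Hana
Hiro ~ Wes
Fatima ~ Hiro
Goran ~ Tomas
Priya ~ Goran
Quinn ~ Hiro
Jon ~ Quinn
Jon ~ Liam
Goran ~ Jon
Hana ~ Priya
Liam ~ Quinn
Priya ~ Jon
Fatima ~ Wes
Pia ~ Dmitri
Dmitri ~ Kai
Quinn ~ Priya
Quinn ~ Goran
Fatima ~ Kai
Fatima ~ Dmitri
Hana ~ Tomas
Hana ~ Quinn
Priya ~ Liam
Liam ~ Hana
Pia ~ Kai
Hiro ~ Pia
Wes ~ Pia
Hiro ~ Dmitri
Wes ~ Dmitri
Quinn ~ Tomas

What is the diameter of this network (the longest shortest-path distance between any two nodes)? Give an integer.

Eccentricity of each node (its greatest distance to any other): Dmitri:3, Fatima:3, Goran:4, Hana:4, Hiro:2, Jon:4, Kai:4, Liam:4, Pia:3, Priya:4, Quinn:3, Tomas:4, Wes:3.
The maximum eccentricity is 4, realized for instance by the pair Kai–Goran via Kai – Pia – Hiro – Quinn – Goran. So the diameter is 4.

4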